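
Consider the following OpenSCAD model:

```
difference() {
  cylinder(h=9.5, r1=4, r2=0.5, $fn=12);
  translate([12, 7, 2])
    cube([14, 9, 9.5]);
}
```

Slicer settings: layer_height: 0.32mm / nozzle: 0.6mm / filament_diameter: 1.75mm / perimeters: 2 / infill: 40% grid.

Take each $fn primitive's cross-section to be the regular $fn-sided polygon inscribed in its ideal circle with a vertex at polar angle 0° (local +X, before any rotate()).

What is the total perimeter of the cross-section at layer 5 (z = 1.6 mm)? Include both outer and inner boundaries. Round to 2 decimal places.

At z = 1.6 mm: the cone contributes a regular 12-gon of circumradius 3.411 (interpolated between r1=4 and r2=0.5 at t=0.168) (perimeter = 2·12·3.411·sin(180°/12) = 21.19 mm); the cube at (12, 7) does not reach this height (z outside [2, 11.5]); Subtracting the remaining from the first: none of the subtracted shapes is present at this height, so the cone is unchanged — boundary = 21.19 mm. Overall, the cross-section is a single solid region. Total boundary length (outer) = 21.19 mm.

21.19 mm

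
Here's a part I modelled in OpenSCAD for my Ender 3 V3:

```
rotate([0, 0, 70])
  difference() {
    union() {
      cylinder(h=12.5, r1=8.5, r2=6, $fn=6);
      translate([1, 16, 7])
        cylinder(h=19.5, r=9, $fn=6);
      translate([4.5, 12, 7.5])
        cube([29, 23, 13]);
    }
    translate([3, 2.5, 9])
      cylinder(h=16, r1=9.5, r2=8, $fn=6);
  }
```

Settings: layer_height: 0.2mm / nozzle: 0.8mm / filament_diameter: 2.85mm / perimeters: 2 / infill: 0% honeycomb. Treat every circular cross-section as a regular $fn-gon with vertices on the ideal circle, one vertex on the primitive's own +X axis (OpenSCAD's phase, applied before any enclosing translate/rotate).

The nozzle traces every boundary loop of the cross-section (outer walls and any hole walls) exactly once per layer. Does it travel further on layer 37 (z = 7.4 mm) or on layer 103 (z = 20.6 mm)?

layer 37 (z = 7.4 mm)

Layer 37 (z = 7.4): the cone contributes a regular 6-gon of circumradius 7.020 (interpolated between r1=8.5 and r2=6 at t=0.592) (perimeter = 2·6·7.020·sin(180°/6) = 42.12 mm); the cylinder at (1, 16): section is a regular 6-gon, circumradius r=9 (perimeter = 2·6·9.000·sin(180°/6) = 54.00 mm); the cube at (4.5, 12) does not reach this height (z outside [7.5, 20.5]); Taking the union: the 2 present regions are separate (no shared area or edge), so areas and boundary lengths simply add and each stays a separate island — boundary = 96.12 mm; the cone at (3, 2.5) is absent (z outside [9, 25]); After the difference (first − rest): none of the subtracted shapes is present at this height, so that combined region is unchanged — boundary = 96.12 mm; (rotated 70° about Z; rotation is an isometry so areas/perimeters/island counts are preserved). So its perimeter = 96.12 mm. Layer 103 (z = 20.6): the cone is absent (z outside [0, 12.5]); the r=9 cylinder at (1, 16) contributes a regular 6-gon of circumradius 9 (perimeter = 2·6·9.000·sin(180°/6) = 54.00 mm); the cube at (4.5, 12) is absent (z outside [7.5, 20.5]); Merging all regions: only the r=9 cylinder at (1, 16) is present, so the union is just that shape — boundary = 54.00 mm; the cone at (3, 2.5): at t=0.725 of its height the radius interpolates to r₁+(r₂−r₁)t = 8.412, giving a regular 6-gon of that circumradius (perimeter = 2·6·8.412·sin(180°/6) = 50.47 mm); Taking the first minus the rest: starting from that combined region, the cone at (3, 2.5) partially overlaps it — only the 12.03 mm² overlap (of its 183.87 mm²) is removed, clipping the outline — boundary = 54.00 mm; (whole slice rotated 70° about Z — lengths, areas and connectivity unchanged). So its perimeter = 54.00 mm. Layer 37 is larger (96.12 vs 54.00 mm).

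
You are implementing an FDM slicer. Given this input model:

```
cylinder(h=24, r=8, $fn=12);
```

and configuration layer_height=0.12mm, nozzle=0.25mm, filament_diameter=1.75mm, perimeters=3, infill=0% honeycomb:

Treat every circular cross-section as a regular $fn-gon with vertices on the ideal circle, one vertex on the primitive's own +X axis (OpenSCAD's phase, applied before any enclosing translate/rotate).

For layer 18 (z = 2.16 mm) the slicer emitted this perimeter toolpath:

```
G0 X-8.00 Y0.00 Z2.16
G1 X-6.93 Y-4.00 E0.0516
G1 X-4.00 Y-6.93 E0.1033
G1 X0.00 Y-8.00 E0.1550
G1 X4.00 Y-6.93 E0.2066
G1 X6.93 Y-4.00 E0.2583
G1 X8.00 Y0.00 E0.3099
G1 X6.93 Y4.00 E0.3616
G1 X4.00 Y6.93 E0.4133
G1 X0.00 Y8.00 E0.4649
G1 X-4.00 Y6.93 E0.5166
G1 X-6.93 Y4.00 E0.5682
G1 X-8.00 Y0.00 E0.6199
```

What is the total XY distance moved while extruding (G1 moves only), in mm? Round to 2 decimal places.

Sum the Euclidean lengths of each G1 segment: total = 49.70 mm.

49.70 mm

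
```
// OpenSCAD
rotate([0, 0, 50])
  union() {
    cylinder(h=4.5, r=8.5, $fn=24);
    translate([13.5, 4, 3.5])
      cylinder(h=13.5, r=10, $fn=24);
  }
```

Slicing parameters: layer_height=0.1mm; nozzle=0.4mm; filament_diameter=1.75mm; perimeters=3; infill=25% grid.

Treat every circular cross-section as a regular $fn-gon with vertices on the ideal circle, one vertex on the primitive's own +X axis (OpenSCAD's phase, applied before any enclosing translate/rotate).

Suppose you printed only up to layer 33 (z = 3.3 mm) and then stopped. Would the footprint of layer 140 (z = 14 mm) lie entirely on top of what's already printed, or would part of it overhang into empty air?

Compare the two slices. At z = 3.3: the cylinder: section is a regular 24-gon, circumradius r=8.5 (area = (24/2)·8.500²·sin(360°/24) = 224.40 mm²); the cylinder at (13.5, 4) is absent (z outside [3.5, 17]); Combining (union): only the r=8.5 cylinder is present, so the union is just that shape — area = 224.40 mm²; (rotated 50° about Z; rotation is an isometry so areas/perimeters/island counts are preserved). At z = 14: the cylinder does not reach this height (z outside [0, 4.5]); the r=10 cylinder at (13.5, 4) contributes a regular 24-gon of circumradius 10 (area = (24/2)·10.000²·sin(360°/24) = 310.58 mm²); Combining (union): only the r=10 cylinder at (13.5, 4) is present, so the union is just that shape — area = 310.58 mm²; (whole slice rotated 50° about Z — lengths, areas and connectivity unchanged). Checking containment: at z = 14 the cross-section extends beyond the z = 3.3 cross-section by about 275.80 mm².

part overhangs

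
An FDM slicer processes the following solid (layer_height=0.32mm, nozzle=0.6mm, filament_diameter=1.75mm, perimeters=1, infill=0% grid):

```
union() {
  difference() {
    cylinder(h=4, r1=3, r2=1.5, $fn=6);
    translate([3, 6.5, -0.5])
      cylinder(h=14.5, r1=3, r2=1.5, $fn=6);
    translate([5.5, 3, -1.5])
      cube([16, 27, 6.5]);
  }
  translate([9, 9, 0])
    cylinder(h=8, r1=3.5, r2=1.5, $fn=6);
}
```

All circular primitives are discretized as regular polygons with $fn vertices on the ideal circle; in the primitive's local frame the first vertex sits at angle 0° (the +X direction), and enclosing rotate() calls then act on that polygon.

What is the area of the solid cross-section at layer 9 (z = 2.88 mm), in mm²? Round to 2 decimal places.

At z = 2.88 mm: the cone (r1=3→r2=1.5) has section circumradius 1.920 here — a regular 6-gon (area = (6/2)·1.920²·sin(360°/6) = 9.58 mm²); the cone at (3, 6.5) contributes a regular 6-gon of circumradius 2.650 (interpolated between r1=3 and r2=1.5 at t=0.233) (area = (6/2)·2.650²·sin(360°/6) = 18.25 mm²); the cube at (5.5, 3) (footprint 16×27) is included at this height (area 432.00 mm²); Subtracting the remaining from the first: starting from the cone (9.58 mm²), the cone at (3, 6.5) misses the remaining region (no effect); the 16×27 cube at (5.5, 3) misses the remaining region (no effect) — area = 9.58 mm²; the cone at (9, 9): at t=0.360 of its height the radius interpolates to r₁+(r₂−r₁)t = 2.780, giving a regular 6-gon of that circumradius (area = (6/2)·2.780²·sin(360°/6) = 20.08 mm²); Merging all regions: the 2 present regions are separate (no shared area or edge), so areas and boundary lengths simply add and each stays a separate island — area = 29.66 mm². Overall, the cross-section has 2 separate islands. Net area = 29.66 mm².

29.66 mm²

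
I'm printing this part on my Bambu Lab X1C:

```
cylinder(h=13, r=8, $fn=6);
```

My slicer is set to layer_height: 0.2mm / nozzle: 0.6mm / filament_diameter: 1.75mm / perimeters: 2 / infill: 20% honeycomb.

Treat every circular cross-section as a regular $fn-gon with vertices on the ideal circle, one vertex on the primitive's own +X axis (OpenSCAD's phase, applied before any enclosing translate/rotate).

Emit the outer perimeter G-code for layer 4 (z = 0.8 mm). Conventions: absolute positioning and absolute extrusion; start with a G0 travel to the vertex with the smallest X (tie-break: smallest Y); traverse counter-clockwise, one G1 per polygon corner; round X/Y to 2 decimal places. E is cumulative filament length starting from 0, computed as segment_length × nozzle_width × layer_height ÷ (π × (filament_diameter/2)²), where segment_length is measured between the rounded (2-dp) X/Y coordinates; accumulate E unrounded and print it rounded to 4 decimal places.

At z = 0.8 mm: the r=8 cylinder contributes a regular 6-gon of circumradius 8. The outline is a single polygon with 6 vertices. Extrusion per mm of travel: 0.6 × 0.2 / (π × 0.875²) = 0.049890. Accumulating E over each segment gives final E = 2.3950.

G0 X-8.00 Y0.00 Z0.80
G1 X-4.00 Y-6.93 E0.3992
G1 X4.00 Y-6.93 E0.7983
G1 X8.00 Y0.00 E1.1975
G1 X4.00 Y6.93 E1.5967
G1 X-4.00 Y6.93 E1.9958
G1 X-8.00 Y0.00 E2.3950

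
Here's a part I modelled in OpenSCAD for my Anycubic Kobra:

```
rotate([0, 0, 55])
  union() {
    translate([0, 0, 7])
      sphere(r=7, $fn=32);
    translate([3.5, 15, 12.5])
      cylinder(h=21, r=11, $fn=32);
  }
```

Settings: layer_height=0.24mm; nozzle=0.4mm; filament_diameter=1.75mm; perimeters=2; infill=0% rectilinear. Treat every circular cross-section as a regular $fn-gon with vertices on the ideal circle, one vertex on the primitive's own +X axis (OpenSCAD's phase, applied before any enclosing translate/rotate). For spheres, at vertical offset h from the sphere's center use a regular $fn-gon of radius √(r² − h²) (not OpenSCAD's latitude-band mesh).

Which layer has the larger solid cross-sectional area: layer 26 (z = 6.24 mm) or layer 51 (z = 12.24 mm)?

layer 26 (z = 6.24 mm)

Layer 26 (z = 6.24): the r=7 sphere slices to a regular 32-gon of circumradius 6.959 (√(r²−h²) with h=0.76 from center) (area = (32/2)·6.959²·sin(360°/32) = 151.15 mm²); the cylinder at (3.5, 15) is absent (z outside [12.5, 33.5]); Taking the union: only the r=7 sphere is present, so the union is just that shape — area = 151.15 mm²; (whole slice rotated 55° about Z — lengths, areas and connectivity unchanged). So its area = 151.15 mm². Layer 51 (z = 12.24): the r=7 sphere slices to a regular 32-gon of circumradius 4.641 (√(r²−h²) with h=5.24 from center) (area = (32/2)·4.641²·sin(360°/32) = 67.24 mm²); the cylinder at (3.5, 15) does not reach this height (z outside [12.5, 33.5]); Combining (union): only the r=7 sphere is present, so the union is just that shape — area = 67.24 mm²; (rotated 55° about Z; rotation is an isometry so areas/perimeters/island counts are preserved). So its area = 67.24 mm². Layer 26 is larger (151.15 vs 67.24 mm²).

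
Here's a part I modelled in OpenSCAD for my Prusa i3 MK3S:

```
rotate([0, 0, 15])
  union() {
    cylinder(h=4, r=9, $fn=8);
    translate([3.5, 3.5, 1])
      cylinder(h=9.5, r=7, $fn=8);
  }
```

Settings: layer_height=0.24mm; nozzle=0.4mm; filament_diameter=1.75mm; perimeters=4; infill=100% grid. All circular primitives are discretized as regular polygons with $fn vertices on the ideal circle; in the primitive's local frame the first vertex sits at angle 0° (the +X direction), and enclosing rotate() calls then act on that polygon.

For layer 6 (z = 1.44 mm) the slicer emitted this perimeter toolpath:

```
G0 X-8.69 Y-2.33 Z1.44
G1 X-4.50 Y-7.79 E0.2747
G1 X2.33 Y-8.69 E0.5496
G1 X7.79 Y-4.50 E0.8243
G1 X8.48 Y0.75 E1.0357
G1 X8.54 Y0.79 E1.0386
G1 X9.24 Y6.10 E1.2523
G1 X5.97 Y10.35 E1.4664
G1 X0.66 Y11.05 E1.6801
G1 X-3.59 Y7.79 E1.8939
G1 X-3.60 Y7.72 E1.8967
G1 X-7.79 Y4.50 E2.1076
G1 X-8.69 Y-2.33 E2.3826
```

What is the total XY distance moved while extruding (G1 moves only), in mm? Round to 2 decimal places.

59.70 mm

Sum the Euclidean lengths of each G1 segment: total = 59.70 mm.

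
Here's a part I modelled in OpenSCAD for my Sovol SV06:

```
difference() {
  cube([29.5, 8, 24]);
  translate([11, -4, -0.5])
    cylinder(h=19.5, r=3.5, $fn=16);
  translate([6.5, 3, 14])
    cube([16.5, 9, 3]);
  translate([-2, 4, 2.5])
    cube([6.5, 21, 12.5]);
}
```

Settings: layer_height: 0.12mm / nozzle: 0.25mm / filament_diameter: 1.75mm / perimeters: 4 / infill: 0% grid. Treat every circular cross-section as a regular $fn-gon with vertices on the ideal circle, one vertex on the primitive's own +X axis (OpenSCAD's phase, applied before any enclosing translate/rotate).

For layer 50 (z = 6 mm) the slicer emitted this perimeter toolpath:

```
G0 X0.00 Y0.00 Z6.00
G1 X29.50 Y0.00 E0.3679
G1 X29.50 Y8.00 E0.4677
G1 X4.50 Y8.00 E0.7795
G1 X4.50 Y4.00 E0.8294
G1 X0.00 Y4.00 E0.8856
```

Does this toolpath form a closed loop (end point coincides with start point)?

Start point (G0): (0.00, 0.00). End point (last G1): the path does not return to the start — open.

no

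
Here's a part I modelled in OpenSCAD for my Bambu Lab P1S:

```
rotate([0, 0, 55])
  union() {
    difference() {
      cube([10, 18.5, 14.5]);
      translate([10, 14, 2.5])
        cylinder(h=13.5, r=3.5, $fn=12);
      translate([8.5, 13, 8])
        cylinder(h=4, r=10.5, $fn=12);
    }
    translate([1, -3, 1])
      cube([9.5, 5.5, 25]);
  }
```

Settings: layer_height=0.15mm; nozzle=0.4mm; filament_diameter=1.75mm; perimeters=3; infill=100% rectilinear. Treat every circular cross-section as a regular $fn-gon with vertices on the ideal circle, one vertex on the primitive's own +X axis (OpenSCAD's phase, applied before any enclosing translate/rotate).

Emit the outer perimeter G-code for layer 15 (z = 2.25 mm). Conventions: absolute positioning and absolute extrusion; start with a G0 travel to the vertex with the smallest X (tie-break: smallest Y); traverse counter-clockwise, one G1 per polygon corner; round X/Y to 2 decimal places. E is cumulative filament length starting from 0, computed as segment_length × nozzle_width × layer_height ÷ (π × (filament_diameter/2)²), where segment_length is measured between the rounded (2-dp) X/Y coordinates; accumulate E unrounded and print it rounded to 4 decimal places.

At z = 2.25 mm: the cube (footprint 10×18.5) is included at this height; the cylinder at (10, 14) does not reach this height (z outside [2.5, 16]); the cylinder at (8.5, 13) is absent (z outside [8, 12]); After the difference (first − rest): none of the subtracted shapes is present at this height, so the 10×18.5 cube is unchanged — 1 connected region; the cube at (1, -3) (footprint 9.5×5.5) is included at this height; Combining (union): the regions partially overlap (shared area 22.50 mm²), so overlapping operands fuse into one piece — 1 connected region; (whole slice rotated 55° about Z — lengths, areas and connectivity unchanged). The outline is a single polygon with 8 vertices. Extrusion per mm of travel: 0.4 × 0.15 / (π × 0.875²) = 0.024945. Accumulating E over each segment gives final E = 1.5963.

G0 X-15.15 Y10.61 Z2.25
G1 X0.00 Y0.00 E0.4614
G1 X0.57 Y0.82 E0.4863
G1 X3.03 Y-0.90 E0.5612
G1 X8.48 Y6.88 E0.7981
G1 X3.97 Y10.04 E0.9355
G1 X3.69 Y9.63 E0.9479
G1 X-9.42 Y18.80 E1.3470
G1 X-15.15 Y10.61 E1.5963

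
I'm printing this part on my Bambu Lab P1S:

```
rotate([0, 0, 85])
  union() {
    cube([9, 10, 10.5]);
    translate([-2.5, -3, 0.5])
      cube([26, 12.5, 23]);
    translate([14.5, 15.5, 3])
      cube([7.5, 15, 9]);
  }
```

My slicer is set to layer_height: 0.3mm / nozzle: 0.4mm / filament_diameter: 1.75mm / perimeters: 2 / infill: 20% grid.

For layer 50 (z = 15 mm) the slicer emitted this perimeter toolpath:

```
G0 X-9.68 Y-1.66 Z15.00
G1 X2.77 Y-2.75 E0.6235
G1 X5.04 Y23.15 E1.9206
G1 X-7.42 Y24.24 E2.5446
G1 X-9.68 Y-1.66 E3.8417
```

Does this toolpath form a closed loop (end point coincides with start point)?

Start point (G0): (-9.68, -1.66). End point (last G1): the path returns to the start — closed.

yes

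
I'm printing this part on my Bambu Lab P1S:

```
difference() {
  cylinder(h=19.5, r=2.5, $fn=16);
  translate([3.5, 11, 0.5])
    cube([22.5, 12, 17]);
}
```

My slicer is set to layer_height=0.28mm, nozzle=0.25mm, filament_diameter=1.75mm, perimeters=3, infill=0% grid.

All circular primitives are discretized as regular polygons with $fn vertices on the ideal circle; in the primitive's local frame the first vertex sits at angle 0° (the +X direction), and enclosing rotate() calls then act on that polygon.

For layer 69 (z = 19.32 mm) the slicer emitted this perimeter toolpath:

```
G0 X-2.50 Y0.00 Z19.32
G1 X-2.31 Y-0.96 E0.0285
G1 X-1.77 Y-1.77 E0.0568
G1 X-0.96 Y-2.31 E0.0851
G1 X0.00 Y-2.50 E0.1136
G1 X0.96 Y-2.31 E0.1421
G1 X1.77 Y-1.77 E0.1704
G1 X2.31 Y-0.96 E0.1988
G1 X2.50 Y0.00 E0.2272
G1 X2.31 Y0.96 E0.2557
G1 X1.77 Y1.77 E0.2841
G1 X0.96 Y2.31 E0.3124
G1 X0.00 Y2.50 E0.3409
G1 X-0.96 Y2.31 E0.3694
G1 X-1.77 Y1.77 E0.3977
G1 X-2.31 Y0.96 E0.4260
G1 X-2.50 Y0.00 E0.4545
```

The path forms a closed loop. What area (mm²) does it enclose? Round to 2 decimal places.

Apply the shoelace formula to the sequence of (X, Y) vertices; enclosed area = 19.16 mm².

19.16 mm²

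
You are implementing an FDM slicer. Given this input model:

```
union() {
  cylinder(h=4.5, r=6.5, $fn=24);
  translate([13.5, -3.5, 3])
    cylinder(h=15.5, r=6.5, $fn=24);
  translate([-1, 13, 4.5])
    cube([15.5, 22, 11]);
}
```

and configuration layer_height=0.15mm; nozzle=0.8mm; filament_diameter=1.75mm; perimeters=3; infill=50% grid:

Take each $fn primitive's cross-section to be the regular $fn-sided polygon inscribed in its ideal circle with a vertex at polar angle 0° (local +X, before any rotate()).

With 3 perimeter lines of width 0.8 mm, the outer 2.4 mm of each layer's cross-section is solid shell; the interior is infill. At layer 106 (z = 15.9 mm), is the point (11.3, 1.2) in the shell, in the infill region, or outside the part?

shell

At z = 15.9 mm: the cylinder does not reach this height (z outside [0, 4.5]); the r=6.5 cylinder at (13.5, -3.5) gives a regular 24-gon of circumradius 6.5 (constant along its height); the cube at (-1, 13) is absent (z outside [4.5, 15.5]); Merging all regions: only the r=6.5 cylinder at (13.5, -3.5) is present, so the union is just that shape — 1 connected region. Overall, the cross-section is a single solid region. The nearest boundary edge runs (11.82, 2.78)→(10.25, 2.13); distance from the point to it = 1.26 mm. The point is inside the cross-section, 1.26 mm from the nearest boundary — within the 2.4 mm shell band (3 × 0.8).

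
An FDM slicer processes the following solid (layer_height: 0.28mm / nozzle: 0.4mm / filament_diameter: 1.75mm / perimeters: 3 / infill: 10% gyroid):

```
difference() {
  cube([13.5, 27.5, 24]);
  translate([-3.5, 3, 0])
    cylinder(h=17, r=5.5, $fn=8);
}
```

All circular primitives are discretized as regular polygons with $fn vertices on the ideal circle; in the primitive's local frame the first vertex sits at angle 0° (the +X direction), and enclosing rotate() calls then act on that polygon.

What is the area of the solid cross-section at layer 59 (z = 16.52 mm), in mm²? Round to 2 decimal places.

362.44 mm²

At z = 16.52 mm: the 13.5×27.5 cube contributes its full rectangle (area 371.25 mm²); the r=5.5 cylinder at (-3.5, 3) contributes a regular 8-gon of circumradius 5.5 (area = (8/2)·5.500²·sin(360°/8) = 85.56 mm²); Taking the first minus the rest: starting from the 13.5×27.5 cube (371.25 mm²), the r=5.5 cylinder at (-3.5, 3) partially overlaps it — only the 8.81 mm² overlap (of its 85.56 mm²) is removed, clipping the outline — area = 362.44 mm². Overall, the cross-section is a single solid region. Net area = 362.44 mm².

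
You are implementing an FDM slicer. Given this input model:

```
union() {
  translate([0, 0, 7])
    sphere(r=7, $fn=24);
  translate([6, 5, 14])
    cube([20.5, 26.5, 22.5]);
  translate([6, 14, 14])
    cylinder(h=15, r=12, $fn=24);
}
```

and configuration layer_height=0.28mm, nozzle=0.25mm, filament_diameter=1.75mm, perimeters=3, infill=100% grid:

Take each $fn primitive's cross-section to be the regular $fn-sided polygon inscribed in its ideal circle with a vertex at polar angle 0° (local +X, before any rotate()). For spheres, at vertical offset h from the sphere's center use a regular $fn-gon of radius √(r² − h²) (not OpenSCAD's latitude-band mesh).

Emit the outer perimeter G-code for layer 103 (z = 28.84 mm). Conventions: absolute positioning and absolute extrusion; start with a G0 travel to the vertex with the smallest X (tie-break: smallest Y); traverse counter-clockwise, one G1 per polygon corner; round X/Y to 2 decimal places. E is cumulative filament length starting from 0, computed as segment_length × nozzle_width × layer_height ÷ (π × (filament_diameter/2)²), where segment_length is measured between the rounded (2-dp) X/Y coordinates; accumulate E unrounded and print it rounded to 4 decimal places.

G0 X-6.00 Y14.00 Z28.84
G1 X-5.59 Y10.89 E0.0913
G1 X-4.39 Y8.00 E0.1824
G1 X-2.49 Y5.51 E0.2735
G1 X0.00 Y3.61 E0.3647
G1 X2.89 Y2.41 E0.4557
G1 X6.00 Y2.00 E0.5470
G1 X9.11 Y2.41 E0.6383
G1 X12.00 Y3.61 E0.7294
G1 X13.81 Y5.00 E0.7958
G1 X26.50 Y5.00 E1.1651
G1 X26.50 Y31.50 E1.9363
G1 X6.00 Y31.50 E2.5329
G1 X6.00 Y26.00 E2.6930
G1 X2.89 Y25.59 E2.7843
G1 X0.00 Y24.39 E2.8754
G1 X-2.49 Y22.49 E2.9665
G1 X-4.39 Y20.00 E3.0577
G1 X-5.59 Y17.11 E3.1487
G1 X-6.00 Y14.00 E3.2400

At z = 28.84 mm: the sphere does not reach this height (|z−center|=21.840 > r=7); the cube at (6, 5) is present — its section is the full 20.5×26.5 rectangle; the cylinder at (6, 14): section is a regular 24-gon, circumradius r=12; Merging all regions: the regions partially overlap (shared area 207.91 mm²), so overlapping operands fuse into one piece — 1 connected region. The outline is a single polygon with 19 vertices. Extrusion per mm of travel: 0.25 × 0.28 / (π × 0.875²) = 0.029103. Accumulating E over each segment gives final E = 3.2400.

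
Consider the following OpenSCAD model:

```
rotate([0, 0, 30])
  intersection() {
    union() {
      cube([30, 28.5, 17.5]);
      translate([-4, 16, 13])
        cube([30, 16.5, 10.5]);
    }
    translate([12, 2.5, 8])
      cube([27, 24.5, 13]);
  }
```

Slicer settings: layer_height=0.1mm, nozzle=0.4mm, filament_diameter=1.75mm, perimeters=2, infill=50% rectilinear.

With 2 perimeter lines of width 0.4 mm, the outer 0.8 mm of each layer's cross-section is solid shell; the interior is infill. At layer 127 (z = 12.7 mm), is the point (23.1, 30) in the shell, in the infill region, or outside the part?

outside

At z = 12.7 mm: the cube is present — its section is the full 30×28.5 rectangle; the cube at (-4, 16) is not intersected at this z (z outside [13, 23.5]); Merging all regions: only the 30×28.5 cube is present, so the union is just that shape — 1 connected region; the 27×24.5 cube at (12, 2.5) contributes its full rectangle; After intersecting: the 27×24.5 cube at (12, 2.5) partially overlaps that combined region; clipping to the common part keeps 441.00 mm² — 1 connected region; (whole slice rotated 30° about Z — lengths, areas and connectivity unchanged). Overall, the cross-section is a single solid region. Undo the 30° rotation: the query point maps to (35.005, 14.431) in the un-rotated model frame. The nearest boundary edge runs (30.00, 27.00)→(30.00, 2.50); distance from the point to it = 5.01 mm. The point is not inside any of the regions above, so it lies outside the cross-section (5.01 mm from the nearest boundary).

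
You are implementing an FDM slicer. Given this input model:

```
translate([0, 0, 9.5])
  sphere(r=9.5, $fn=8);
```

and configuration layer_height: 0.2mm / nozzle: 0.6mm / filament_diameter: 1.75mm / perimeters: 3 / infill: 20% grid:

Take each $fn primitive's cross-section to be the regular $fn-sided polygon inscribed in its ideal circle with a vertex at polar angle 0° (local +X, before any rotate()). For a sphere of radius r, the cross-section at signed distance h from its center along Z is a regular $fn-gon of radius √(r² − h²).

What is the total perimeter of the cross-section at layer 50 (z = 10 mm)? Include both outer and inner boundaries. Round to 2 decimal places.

At z = 10 mm: the r=9.5 sphere contributes a regular 8-gon of circumradius √(9.5²−0.5²) = 9.487 (perimeter = 2·8·9.487·sin(180°/8) = 58.09 mm). Overall, the cross-section is a single solid region. Total boundary length (outer) = 58.09 mm.

58.09 mm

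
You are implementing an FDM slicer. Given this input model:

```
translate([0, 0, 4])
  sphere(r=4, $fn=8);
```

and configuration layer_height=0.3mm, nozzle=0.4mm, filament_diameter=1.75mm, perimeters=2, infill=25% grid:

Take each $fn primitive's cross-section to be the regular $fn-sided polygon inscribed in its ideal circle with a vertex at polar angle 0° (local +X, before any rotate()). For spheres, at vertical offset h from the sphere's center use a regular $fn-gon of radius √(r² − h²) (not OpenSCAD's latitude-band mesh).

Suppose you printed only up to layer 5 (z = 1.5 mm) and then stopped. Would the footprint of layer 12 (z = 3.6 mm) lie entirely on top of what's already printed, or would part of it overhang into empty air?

Compare the two slices. At z = 1.5: the r=4 sphere slices to a regular 8-gon of circumradius 3.122 (√(r²−h²) with h=2.5 from center) (area = (8/2)·3.122²·sin(360°/8) = 27.58 mm²). At z = 3.6: the sphere: section is a regular 8-gon, circumradius = √(r²−h²) = √(4²−0.4²) = 3.980 (area = (8/2)·3.980²·sin(360°/8) = 44.80 mm²). Checking containment: at z = 3.6 the cross-section extends beyond the z = 1.5 cross-section by about 17.23 mm².

part overhangs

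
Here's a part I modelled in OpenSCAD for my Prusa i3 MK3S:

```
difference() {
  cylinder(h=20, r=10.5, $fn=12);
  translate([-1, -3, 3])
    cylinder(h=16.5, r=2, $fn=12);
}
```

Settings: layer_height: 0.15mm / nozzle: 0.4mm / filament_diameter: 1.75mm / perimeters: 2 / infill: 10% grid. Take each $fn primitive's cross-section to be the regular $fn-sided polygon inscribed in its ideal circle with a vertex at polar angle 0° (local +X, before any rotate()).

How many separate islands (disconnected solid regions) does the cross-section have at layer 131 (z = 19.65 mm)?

At z = 19.65 mm: the cylinder: section is a regular 12-gon, circumradius r=10.5; the cylinder at (-1, -3) is absent (z outside [3, 19.5]); Taking the first minus the rest: none of the subtracted shapes is present at this height, so the r=10.5 cylinder is unchanged — 1 connected region. Overall, the cross-section is a single solid region. Island count = 1.

1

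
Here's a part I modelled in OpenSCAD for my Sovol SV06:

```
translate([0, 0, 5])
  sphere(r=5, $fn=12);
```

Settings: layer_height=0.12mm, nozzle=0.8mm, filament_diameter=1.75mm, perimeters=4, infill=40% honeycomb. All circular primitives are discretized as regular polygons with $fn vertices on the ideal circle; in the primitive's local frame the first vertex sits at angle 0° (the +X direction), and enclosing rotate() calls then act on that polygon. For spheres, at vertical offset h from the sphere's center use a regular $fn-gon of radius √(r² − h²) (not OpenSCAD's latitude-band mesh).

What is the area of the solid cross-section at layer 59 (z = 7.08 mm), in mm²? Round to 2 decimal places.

At z = 7.08 mm: the r=5 sphere contributes a regular 12-gon of circumradius √(5²−2.08²) = 4.547 (area = (12/2)·4.547²·sin(360°/12) = 62.02 mm²). Overall, the cross-section is a single solid region. Net area = 62.02 mm².

62.02 mm²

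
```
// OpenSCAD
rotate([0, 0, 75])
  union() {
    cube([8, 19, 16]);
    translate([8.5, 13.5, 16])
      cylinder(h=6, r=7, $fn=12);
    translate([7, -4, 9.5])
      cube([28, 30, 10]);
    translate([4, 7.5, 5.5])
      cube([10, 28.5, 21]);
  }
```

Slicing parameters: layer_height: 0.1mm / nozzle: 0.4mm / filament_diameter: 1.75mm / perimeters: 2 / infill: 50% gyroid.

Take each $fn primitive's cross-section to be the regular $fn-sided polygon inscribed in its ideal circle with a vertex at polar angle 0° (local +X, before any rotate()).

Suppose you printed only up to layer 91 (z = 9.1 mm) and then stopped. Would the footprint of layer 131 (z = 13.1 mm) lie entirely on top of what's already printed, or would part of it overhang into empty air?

part overhangs

Compare the two slices. At z = 9.1: the cube (footprint 8×19) is included at this height (area 152.00 mm²); the cylinder at (8.5, 13.5) does not reach this height (z outside [16, 22]); the cube at (7, -4) does not reach this height (z outside [9.5, 19.5]); the 10×28.5 cube at (4, 7.5) contributes its full rectangle (area 285.00 mm²); Combining (union): the regions partially overlap — summed areas 437.00 mm² minus the doubly-counted overlap 46.00 mm² gives 391.00 mm² — area = 391.00 mm²; (whole slice rotated 75° about Z — lengths, areas and connectivity unchanged). At z = 13.1: the cube is present — its section is the full 8×19 rectangle (area 152.00 mm²); the cylinder at (8.5, 13.5) is absent (z outside [16, 22]); the 28×30 cube at (7, -4) contributes its full rectangle (area 840.00 mm²); the 10×28.5 cube at (4, 7.5) contributes its full rectangle (area 285.00 mm²); Merging all regions: the regions partially overlap — summed areas 1277.00 mm² minus the doubly-counted overlap 183.00 mm² gives 1094.00 mm² — area = 1094.00 mm²; (rotated 75° about Z; rotation is an isometry so areas/perimeters/island counts are preserved). Checking containment: at z = 13.1 the cross-section extends beyond the z = 9.1 cross-section by about 703.00 mm².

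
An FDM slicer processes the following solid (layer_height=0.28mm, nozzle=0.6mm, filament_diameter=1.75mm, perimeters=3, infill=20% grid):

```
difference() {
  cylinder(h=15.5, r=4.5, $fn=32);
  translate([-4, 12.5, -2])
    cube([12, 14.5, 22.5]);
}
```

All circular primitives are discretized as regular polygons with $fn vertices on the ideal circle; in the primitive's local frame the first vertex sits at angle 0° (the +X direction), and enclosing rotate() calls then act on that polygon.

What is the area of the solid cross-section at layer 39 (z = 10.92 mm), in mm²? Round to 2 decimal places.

At z = 10.92 mm: the cylinder: section is a regular 32-gon, circumradius r=4.5 (area = (32/2)·4.500²·sin(360°/32) = 63.21 mm²); the cube at (-4, 12.5) (footprint 12×14.5) is included at this height (area 174.00 mm²); Taking the first minus the rest: starting from the r=4.5 cylinder (63.21 mm²), the 12×14.5 cube at (-4, 12.5) misses the remaining region (no effect) — area = 63.21 mm². Overall, the cross-section is a single solid region. Net area = 63.21 mm².

63.21 mm²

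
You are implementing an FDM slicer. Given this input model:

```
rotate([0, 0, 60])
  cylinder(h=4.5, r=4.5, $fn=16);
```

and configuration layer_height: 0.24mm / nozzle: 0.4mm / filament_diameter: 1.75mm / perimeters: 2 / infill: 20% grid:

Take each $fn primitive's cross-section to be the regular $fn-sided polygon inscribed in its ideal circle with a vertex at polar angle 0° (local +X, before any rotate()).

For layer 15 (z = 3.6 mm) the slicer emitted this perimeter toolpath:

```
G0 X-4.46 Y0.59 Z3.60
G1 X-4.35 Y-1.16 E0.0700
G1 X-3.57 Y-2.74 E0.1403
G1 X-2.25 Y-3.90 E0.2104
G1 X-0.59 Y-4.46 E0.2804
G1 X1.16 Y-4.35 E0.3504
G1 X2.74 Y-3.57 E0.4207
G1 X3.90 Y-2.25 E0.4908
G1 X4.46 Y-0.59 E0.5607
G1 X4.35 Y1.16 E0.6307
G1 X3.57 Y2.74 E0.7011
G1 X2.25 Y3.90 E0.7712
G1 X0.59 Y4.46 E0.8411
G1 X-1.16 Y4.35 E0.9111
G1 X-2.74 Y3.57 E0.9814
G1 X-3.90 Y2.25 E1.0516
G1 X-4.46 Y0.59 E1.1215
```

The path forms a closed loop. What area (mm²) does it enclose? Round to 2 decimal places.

Apply the shoelace formula to the sequence of (X, Y) vertices; enclosed area = 62.02 mm².

62.02 mm²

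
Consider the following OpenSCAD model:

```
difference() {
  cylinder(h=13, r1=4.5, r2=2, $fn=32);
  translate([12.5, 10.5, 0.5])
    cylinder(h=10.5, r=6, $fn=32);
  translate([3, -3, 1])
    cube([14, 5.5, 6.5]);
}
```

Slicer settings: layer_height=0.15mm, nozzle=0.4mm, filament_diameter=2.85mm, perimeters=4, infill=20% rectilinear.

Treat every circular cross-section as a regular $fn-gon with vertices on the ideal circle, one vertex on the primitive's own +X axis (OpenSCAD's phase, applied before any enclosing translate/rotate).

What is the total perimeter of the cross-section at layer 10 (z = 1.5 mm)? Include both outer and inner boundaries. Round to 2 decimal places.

At z = 1.5 mm: the cone (r1=4.5→r2=2) has section circumradius 4.212 here — a regular 32-gon (perimeter = 2·32·4.212·sin(180°/32) = 26.42 mm); the cylinder at (12.5, 10.5): section is a regular 32-gon, circumradius r=6 (perimeter = 2·32·6.000·sin(180°/32) = 37.64 mm); the cube at (3, -3) is present — its section is the full 14×5.5 rectangle (perimeter 39.00 mm); Subtracting the remaining from the first: starting from the cone, the r=6 cylinder at (12.5, 10.5) misses the remaining region (no effect); the 14×5.5 cube at (3, -3) partially overlaps it — only the 4.76 mm² overlap (of its 77.00 mm²) is removed, clipping the outline — boundary = 26.29 mm. Overall, the cross-section is a single solid region. Total boundary length (outer) = 26.29 mm.

26.29 mm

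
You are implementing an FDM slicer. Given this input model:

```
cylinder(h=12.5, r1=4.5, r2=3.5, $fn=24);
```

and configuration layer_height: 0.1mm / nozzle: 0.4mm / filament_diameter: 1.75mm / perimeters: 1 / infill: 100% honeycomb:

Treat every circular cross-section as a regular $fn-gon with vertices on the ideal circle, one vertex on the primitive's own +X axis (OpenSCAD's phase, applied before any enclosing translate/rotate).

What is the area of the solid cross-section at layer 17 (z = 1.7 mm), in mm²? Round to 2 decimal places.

At z = 1.7 mm: the cone (r1=4.5→r2=3.5) has section circumradius 4.364 here — a regular 24-gon (area = (24/2)·4.364²·sin(360°/24) = 59.15 mm²). Overall, the cross-section is a single solid region. Net area = 59.15 mm².

59.15 mm²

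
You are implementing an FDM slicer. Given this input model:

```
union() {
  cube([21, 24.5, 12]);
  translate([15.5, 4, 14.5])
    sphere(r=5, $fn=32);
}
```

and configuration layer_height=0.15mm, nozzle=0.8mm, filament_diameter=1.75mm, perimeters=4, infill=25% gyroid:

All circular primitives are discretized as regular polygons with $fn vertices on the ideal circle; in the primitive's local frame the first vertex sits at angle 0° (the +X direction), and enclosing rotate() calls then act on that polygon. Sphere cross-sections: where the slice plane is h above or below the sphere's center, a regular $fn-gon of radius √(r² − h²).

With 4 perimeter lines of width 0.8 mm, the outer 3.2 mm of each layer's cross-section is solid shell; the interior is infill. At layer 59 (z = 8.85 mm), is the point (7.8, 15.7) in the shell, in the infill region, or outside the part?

infill

At z = 8.85 mm: the cube (footprint 21×24.5) is included at this height; the sphere at (15.5, 4) does not reach this height (|z−center|=5.650 > r=5); Merging all regions: only the 21×24.5 cube is present, so the union is just that shape — 1 connected region. Overall, the cross-section is a single solid region. The nearest boundary edge runs (0.00, 24.50)→(0.00, 0.00); distance from the point to it = 7.80 mm. The point is inside the cross-section and 7.80 mm from the nearest boundary — more than the 3.2 mm shell width (4 × 0.8), so it's in the infill interior.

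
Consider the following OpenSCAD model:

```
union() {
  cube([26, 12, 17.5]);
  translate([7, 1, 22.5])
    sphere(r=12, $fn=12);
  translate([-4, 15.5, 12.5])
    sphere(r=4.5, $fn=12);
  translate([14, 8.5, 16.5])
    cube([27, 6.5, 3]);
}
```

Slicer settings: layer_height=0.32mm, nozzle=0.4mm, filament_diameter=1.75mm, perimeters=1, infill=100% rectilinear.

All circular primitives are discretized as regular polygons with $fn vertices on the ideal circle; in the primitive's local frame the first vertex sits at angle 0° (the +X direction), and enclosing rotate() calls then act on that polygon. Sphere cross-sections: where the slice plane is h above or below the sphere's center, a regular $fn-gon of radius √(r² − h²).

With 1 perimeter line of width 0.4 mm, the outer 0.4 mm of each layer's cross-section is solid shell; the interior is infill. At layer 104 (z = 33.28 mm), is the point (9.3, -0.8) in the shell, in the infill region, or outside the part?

infill

At z = 33.28 mm: the cube is absent (z outside [0, 17.5]); the r=12 sphere at (7, 1) slices to a regular 12-gon of circumradius 5.272 (√(r²−h²) with h=10.78 from center); the sphere at (-4, 15.5) is not intersected at this z (|z−center|=20.780 > r=4.5); the cube at (14, 8.5) does not reach this height (z outside [16.5, 19.5]); Taking the union: only the r=12 sphere at (7, 1) is present, so the union is just that shape — 1 connected region. Overall, the cross-section is a single solid region. The nearest boundary edge runs (9.64, -3.57)→(11.57, -1.64); distance from the point to it = 2.19 mm. The point is inside the cross-section and 2.19 mm from the nearest boundary — more than the 0.4 mm shell width (1 × 0.4), so it's in the infill interior.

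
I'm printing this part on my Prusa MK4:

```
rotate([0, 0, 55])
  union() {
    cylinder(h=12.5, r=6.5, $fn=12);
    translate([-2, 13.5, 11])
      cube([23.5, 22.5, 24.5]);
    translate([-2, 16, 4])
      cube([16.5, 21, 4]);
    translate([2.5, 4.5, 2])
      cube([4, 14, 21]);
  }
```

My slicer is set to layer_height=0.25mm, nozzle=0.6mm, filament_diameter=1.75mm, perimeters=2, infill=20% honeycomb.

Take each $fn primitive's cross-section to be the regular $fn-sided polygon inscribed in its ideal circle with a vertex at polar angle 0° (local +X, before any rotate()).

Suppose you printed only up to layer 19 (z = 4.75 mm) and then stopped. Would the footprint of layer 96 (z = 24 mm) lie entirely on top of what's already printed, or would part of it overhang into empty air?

part overhangs

Compare the two slices. At z = 4.75: the cylinder: section is a regular 12-gon, circumradius r=6.5 (area = (12/2)·6.500²·sin(360°/12) = 126.75 mm²); the cube at (-2, 13.5) is absent (z outside [11, 35.5]); the cube at (-2, 16) is present — its section is the full 16.5×21 rectangle (area 346.50 mm²); the 4×14 cube at (2.5, 4.5) contributes its full rectangle (area 56.00 mm²); Merging all regions: the regions partially overlap — summed areas 529.25 mm² minus the doubly-counted overlap 11.56 mm² gives 517.69 mm² — area = 517.69 mm²; (whole slice rotated 55° about Z — lengths, areas and connectivity unchanged). At z = 24: the cylinder does not reach this height (z outside [0, 12.5]); the cube at (-2, 13.5) is present — its section is the full 23.5×22.5 rectangle (area 528.75 mm²); the cube at (-2, 16) is not intersected at this z (z outside [4, 8]); the cube at (2.5, 4.5) does not reach this height (z outside [2, 23]); Taking the union: only the 23.5×22.5 cube at (-2, 13.5) is present, so the union is just that shape — area = 528.75 mm²; (whole slice rotated 55° about Z — lengths, areas and connectivity unchanged). Checking containment: at z = 24 the cross-section extends beyond the z = 4.75 cross-section by about 188.75 mm².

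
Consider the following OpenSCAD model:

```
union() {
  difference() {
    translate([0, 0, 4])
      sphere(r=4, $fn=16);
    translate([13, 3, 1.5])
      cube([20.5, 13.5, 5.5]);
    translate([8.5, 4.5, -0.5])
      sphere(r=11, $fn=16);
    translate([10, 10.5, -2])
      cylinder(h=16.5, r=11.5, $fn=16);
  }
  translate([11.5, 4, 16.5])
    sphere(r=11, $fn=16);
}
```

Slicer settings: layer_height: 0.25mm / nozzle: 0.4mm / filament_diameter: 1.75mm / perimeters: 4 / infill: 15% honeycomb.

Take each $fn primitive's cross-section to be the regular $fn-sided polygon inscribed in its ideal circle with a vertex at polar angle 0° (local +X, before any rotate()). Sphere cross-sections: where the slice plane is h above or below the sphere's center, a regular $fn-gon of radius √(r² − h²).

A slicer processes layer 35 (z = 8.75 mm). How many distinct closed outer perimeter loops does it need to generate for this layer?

1

At z = 8.75 mm: the sphere does not reach this height (|z−center|=4.750 > r=4); the cube at (13, 3) is absent (z outside [1.5, 7]); the sphere at (8.5, 4.5): section is a regular 16-gon, circumradius = √(r²−h²) = √(11²−9.25²) = 5.953; the r=11.5 cylinder at (10, 10.5) gives a regular 16-gon of circumradius 11.5 (constant along its height); Subtracting the remaining from the first: the first operand is absent here, so nothing remains; the sphere at (11.5, 4): section is a regular 16-gon, circumradius = √(r²−h²) = √(11²−7.75²) = 7.806; Combining (union): only the r=11 sphere at (11.5, 4) is present, so the union is just that shape — 1 connected region. The result has 1 disconnected region.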